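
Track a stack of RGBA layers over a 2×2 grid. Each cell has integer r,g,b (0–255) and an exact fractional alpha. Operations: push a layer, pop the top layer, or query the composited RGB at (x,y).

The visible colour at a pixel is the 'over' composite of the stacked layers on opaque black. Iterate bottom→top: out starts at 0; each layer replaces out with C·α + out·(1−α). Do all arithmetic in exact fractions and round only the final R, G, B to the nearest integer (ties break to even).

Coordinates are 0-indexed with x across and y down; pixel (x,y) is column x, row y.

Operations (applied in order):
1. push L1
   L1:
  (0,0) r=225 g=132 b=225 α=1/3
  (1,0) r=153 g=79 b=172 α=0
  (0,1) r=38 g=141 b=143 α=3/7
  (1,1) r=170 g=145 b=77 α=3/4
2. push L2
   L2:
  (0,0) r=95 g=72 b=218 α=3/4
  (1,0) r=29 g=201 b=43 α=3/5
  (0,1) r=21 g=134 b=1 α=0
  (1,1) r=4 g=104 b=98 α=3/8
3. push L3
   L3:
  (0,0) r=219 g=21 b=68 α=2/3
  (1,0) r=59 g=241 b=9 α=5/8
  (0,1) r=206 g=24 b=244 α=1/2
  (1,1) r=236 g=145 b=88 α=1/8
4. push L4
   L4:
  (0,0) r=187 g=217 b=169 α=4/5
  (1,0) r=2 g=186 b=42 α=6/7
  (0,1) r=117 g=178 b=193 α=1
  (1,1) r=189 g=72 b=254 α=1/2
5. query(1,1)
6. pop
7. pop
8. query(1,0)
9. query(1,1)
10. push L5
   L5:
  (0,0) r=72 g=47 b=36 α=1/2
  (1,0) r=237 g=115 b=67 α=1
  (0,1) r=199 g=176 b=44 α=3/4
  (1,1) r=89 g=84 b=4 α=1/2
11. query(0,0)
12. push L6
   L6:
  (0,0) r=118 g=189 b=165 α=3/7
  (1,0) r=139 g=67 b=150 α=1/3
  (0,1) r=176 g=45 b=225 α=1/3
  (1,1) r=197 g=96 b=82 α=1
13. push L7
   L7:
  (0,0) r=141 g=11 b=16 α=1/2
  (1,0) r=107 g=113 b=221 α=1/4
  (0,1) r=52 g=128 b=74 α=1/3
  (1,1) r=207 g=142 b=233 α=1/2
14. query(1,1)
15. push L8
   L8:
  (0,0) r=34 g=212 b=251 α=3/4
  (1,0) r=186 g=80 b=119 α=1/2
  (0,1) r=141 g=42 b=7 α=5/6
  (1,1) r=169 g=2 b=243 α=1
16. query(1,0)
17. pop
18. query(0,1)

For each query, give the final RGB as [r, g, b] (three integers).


at x=1,y=1 over L1,L2,L3,L4:
+L1 (α=3/4) → [255/2, 435/4, 231/4]
+L2 (α=3/8) → [1299/16, 3423/32, 2331/32]
+L3 (α=1/8) → [12869/128, 28601/256, 19133/256]
+L4 (α=1/2) → [37061/256, 47033/512, 84157/512]
= [145, 92, 164]

at x=1,y=0 over L1,L2:
+L1 (α=0) → [0, 0, 0]
+L2 (α=3/5) → [87/5, 603/5, 129/5]
→ [17, 121, 26]

(1,1) stack=L1,L2; from [0,0,0]:
after L1 α=3/4: [255/2, 435/4, 231/4]
after L2 α=3/8: [1299/16, 3423/32, 2331/32]
→ [81, 107, 73]

at x=0,y=0 over L1,L2,L5:
after L1 α=1/3: [75, 44, 75]
after L2 α=3/4: [90, 65, 729/4]
after L5 α=1/2: [81, 56, 873/8]
→ [81, 56, 109]

query (1,1) [L1,L2,L5,L6,L7] — begin 0,0,0
L1 α=3/4: [255/2, 435/4, 231/4]
L2 α=3/8: [1299/16, 3423/32, 2331/32]
L5 α=1/2: [2723/32, 6111/64, 2459/64]
L6 α=1: [197, 96, 82]
L7 α=1/2: [202, 119, 315/2]
rounded: [202, 119, 158]

query (1,0) [L1,L2,L5,L6,L7,L8] — begin 0,0,0
after L1 α=0: [0, 0, 0]
after L2 α=3/5: [87/5, 603/5, 129/5]
after L5 α=1: [237, 115, 67]
after L6 α=1/3: [613/3, 99, 284/3]
after L7 α=1/4: [180, 205/2, 505/4]
after L8 α=1/2: [183, 365/4, 981/8]
→ [183, 91, 123]

(0,1) stack=L1,L2,L5,L6,L7; from [0,0,0]:
+L1 (α=3/7) → [114/7, 423/7, 429/7]
+L2 (α=0) → [114/7, 423/7, 429/7]
+L5 (α=3/4) → [4293/28, 4119/28, 1353/28]
+L6 (α=1/3) → [6757/42, 1583/14, 1501/14]
+L7 (α=1/3) → [7849/63, 2479/21, 673/7]
rounded: [125, 118, 96]


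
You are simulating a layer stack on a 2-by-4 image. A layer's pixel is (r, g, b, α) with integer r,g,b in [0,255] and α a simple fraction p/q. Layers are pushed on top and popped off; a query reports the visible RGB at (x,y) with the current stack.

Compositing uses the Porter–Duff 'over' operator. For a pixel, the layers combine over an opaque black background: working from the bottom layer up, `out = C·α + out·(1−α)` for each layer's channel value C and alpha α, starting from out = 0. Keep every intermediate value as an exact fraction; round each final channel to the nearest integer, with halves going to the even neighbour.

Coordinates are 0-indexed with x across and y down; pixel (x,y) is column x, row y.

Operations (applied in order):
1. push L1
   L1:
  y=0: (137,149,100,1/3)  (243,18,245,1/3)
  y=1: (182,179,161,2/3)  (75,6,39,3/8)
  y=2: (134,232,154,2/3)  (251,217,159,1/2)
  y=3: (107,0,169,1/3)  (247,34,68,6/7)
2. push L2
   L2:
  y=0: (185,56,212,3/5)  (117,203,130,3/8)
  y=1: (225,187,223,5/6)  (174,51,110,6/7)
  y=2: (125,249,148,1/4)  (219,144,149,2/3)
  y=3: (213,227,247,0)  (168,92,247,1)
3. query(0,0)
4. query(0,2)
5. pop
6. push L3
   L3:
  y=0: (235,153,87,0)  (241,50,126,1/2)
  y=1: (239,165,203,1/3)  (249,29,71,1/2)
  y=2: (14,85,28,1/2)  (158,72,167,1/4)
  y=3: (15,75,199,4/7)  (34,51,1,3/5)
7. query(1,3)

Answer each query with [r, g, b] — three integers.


query (0,0) [L1,L2] — begin 0,0,0
L1 α=1/3: [137/3, 149/3, 100/3]
L2 α=3/5: [1939/15, 802/15, 2108/15]
rounded: [129, 53, 141]

at x=0,y=2 over L1,L2:
L1 α=2/3: [268/3, 464/3, 308/3]
L2 α=1/4: [393/4, 713/4, 114]
rounded: [98, 178, 114]

(1,3) stack=L1,L3; from [0,0,0]:
+L1 (α=6/7) → [1482/7, 204/7, 408/7]
+L3 (α=3/5) → [3678/35, 1479/35, 837/35]
= [105, 42, 24]


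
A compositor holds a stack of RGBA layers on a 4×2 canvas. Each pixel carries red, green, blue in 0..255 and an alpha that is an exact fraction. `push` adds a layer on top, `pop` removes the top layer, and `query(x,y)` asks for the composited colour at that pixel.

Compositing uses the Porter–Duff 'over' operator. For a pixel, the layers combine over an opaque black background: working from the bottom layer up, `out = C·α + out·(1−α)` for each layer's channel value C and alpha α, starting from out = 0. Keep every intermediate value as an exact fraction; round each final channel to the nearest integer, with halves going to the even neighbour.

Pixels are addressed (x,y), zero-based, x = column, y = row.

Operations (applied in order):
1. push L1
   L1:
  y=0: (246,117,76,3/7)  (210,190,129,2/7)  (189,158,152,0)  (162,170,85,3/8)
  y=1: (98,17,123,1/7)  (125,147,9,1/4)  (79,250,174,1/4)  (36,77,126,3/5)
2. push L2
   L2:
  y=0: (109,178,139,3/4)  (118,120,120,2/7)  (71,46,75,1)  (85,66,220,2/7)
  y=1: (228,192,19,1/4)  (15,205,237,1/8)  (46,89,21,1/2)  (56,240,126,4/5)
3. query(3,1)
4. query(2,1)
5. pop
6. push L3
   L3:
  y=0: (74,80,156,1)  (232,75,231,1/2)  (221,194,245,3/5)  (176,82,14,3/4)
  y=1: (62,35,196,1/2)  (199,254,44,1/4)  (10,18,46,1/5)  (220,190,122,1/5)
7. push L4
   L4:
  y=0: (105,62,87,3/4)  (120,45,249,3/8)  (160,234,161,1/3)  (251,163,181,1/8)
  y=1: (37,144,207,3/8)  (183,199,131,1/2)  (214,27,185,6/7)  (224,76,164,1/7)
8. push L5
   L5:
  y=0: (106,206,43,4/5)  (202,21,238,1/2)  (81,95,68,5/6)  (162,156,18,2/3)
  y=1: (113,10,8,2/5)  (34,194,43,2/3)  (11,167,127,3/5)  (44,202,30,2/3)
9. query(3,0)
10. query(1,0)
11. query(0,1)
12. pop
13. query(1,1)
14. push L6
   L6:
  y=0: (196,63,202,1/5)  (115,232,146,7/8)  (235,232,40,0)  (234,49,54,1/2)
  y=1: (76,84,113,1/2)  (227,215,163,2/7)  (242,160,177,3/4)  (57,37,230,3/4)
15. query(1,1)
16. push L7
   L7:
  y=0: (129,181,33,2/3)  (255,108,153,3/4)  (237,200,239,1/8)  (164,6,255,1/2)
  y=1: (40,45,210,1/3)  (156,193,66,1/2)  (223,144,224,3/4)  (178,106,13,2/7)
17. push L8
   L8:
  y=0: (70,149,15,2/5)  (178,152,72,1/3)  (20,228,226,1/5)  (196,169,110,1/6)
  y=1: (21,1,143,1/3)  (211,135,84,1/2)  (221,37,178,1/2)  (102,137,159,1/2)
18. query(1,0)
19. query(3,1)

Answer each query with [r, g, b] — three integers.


at x=3,y=1 over L1,L2:
after L1 α=3/5: [108/5, 231/5, 378/5]
after L2 α=4/5: [1228/25, 5031/25, 2898/25]
= [49, 201, 116]

at x=2,y=1 over L1,L2:
+L1 (α=1/4) → [79/4, 125/2, 87/2]
+L2 (α=1/2) → [263/8, 303/4, 129/4]
= [33, 76, 32]

(3,0) stack=L1,L3,L4,L5; from [0,0,0]:
after L1 α=3/8: [243/4, 255/4, 255/8]
after L3 α=3/4: [2355/16, 1239/16, 591/32]
after L4 α=1/8: [20501/128, 11281/128, 9929/256]
after L5 α=2/3: [61973/384, 51217/384, 19145/768]
rounded: [161, 133, 25]

query (1,0) [L1,L3,L4,L5] — begin 0,0,0
after L1 α=2/7: [60, 380/7, 258/7]
after L3 α=1/2: [146, 905/14, 1875/14]
after L4 α=3/8: [545/4, 6415/112, 19833/112]
after L5 α=1/2: [1353/8, 8767/224, 46489/224]
rounded: [169, 39, 208]

(0,1) stack=L1,L3,L4,L5; from [0,0,0]:
after L1 α=1/7: [14, 17/7, 123/7]
after L3 α=1/2: [38, 131/7, 1495/14]
after L4 α=3/8: [301/8, 3679/56, 16169/112]
after L5 α=2/5: [2711/40, 12157/280, 50299/560]
rounded: [68, 43, 90]

query (1,1) [L1,L3,L4] — begin 0,0,0
L1 α=1/4: [125/4, 147/4, 9/4]
L3 α=1/4: [1171/16, 1457/16, 203/16]
L4 α=1/2: [4099/32, 4641/32, 2299/32]
rounded: [128, 145, 72]

query (1,1) [L1,L3,L4,L6] — begin 0,0,0
L1 α=1/4: [125/4, 147/4, 9/4]
L3 α=1/4: [1171/16, 1457/16, 203/16]
L4 α=1/2: [4099/32, 4641/32, 2299/32]
L6 α=2/7: [35023/224, 36965/224, 21927/224]
rounded: [156, 165, 98]

query (1,0) [L1,L3,L4,L6,L7,L8] — begin 0,0,0
L1 α=2/7: [60, 380/7, 258/7]
L3 α=1/2: [146, 905/14, 1875/14]
L4 α=3/8: [545/4, 6415/112, 19833/112]
L6 α=7/8: [3765/32, 188303/896, 134297/896]
L7 α=3/4: [28245/128, 478607/3584, 545561/3584]
L8 α=1/3: [39637/192, 750991/5376, 674585/5376]
→ [206, 140, 125]

at x=3,y=1 over L1,L3,L4,L6,L7,L8:
+L1 (α=3/5) → [108/5, 231/5, 378/5]
+L3 (α=1/5) → [1532/25, 1874/25, 2122/25]
+L4 (α=1/7) → [14792/175, 13144/175, 16832/175]
+L6 (α=3/4) → [44717/700, 32569/700, 68791/350]
+L7 (α=2/7) → [94557/980, 62249/980, 70611/490]
+L8 (α=1/2) → [194517/1960, 196509/1960, 148521/980]
→ [99, 100, 152]


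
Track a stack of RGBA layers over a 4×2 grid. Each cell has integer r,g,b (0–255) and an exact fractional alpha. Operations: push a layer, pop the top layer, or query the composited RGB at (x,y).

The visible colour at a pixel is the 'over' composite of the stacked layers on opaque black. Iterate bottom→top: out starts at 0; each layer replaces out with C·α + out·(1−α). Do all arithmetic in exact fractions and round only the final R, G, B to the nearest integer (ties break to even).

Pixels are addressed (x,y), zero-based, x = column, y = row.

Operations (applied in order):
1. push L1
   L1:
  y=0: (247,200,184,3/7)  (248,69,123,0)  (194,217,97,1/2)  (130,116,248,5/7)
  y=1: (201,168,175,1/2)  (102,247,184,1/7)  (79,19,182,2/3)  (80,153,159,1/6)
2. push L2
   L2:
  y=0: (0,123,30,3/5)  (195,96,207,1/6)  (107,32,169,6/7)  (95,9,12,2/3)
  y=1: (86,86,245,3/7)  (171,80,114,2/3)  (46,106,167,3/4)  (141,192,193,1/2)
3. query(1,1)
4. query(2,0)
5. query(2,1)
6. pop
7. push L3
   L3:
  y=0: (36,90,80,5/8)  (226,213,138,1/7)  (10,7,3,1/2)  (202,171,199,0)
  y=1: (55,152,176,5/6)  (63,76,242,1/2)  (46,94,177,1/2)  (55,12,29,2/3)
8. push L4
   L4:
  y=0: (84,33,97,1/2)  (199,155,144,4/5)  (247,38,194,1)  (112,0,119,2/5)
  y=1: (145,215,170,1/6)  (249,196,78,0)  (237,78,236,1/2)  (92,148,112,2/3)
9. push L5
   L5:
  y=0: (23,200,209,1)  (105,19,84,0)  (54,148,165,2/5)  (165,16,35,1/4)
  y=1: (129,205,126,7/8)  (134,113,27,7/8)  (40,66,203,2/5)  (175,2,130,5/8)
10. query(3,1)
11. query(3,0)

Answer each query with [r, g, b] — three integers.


(1,1) stack=L1,L2; from [0,0,0]:
after L1 α=1/7: [102/7, 247/7, 184/7]
after L2 α=2/3: [832/7, 1367/21, 1780/21]
→ [119, 65, 85]

query (2,0) [L1,L2] — begin 0,0,0
L1 α=1/2: [97, 217/2, 97/2]
L2 α=6/7: [739/7, 601/14, 2125/14]
rounded: [106, 43, 152]

query (2,1) [L1,L2] — begin 0,0,0
after L1 α=2/3: [158/3, 38/3, 364/3]
after L2 α=3/4: [143/3, 248/3, 1867/12]
rounded: [48, 83, 156]

(3,1) stack=L1,L3,L4,L5; from [0,0,0]:
+L1 (α=1/6) → [40/3, 51/2, 53/2]
+L3 (α=2/3) → [370/9, 33/2, 169/6]
+L4 (α=2/3) → [2026/27, 625/6, 1513/18]
+L5 (α=5/8) → [9901/72, 645/16, 5413/48]
rounded: [138, 40, 113]

at x=3,y=0 over L1,L3,L4,L5:
after L1 α=5/7: [650/7, 580/7, 1240/7]
after L3 α=0: [650/7, 580/7, 1240/7]
after L4 α=2/5: [3518/35, 348/7, 5386/35]
after L5 α=1/4: [16329/140, 289/7, 17383/140]
= [117, 41, 124]


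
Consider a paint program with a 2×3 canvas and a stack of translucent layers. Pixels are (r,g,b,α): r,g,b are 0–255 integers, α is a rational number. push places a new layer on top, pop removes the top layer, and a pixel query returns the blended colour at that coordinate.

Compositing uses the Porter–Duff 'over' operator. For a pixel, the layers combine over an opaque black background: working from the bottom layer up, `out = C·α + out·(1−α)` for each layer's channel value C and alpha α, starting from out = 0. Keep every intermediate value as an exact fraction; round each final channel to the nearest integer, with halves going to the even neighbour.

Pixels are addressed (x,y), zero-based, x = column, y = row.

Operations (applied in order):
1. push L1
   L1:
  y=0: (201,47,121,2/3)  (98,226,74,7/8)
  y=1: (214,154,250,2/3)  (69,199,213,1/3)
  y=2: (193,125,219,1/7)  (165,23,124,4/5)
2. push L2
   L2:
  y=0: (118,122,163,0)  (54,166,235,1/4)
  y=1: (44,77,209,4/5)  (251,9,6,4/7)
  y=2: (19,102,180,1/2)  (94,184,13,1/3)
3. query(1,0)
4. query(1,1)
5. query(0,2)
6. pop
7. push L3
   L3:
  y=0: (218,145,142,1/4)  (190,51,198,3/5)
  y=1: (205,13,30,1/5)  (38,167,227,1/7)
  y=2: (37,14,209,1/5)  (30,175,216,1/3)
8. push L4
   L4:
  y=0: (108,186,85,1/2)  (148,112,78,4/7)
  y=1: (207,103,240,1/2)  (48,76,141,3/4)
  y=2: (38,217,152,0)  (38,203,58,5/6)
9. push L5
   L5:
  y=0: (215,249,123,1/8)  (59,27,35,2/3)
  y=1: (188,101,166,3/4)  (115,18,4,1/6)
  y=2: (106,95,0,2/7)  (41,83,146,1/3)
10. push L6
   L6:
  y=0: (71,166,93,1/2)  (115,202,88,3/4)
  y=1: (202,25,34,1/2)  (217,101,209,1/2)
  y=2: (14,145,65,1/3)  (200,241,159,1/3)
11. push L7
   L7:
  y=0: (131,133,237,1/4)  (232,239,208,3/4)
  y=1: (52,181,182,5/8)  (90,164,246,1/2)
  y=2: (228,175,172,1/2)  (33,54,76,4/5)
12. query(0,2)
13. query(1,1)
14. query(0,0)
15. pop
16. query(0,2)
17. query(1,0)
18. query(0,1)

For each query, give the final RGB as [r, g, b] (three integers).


query (1,0) [L1,L2] — begin 0,0,0
L1 α=7/8: [343/4, 791/4, 259/4]
L2 α=1/4: [1245/16, 3037/16, 1717/16]
= [78, 190, 107]

(1,1) stack=L1,L2; from [0,0,0]:
L1 α=1/3: [23, 199/3, 71]
L2 α=4/7: [1073/7, 235/7, 237/7]
→ [153, 34, 34]

(0,2) stack=L1,L2; from [0,0,0]:
after L1 α=1/7: [193/7, 125/7, 219/7]
after L2 α=1/2: [163/7, 839/14, 1479/14]
= [23, 60, 106]

query (0,2) [L1,L3,L4,L5,L6,L7] — begin 0,0,0
after L1 α=1/7: [193/7, 125/7, 219/7]
after L3 α=1/5: [1031/35, 598/35, 2339/35]
after L4 α=0: [1031/35, 598/35, 2339/35]
after L5 α=2/7: [2515/49, 1928/49, 2339/49]
after L6 α=1/3: [5716/147, 10961/147, 2621/49]
after L7 α=1/2: [19616/147, 18343/147, 11049/98]
rounded: [133, 125, 113]

at x=1,y=1 over L1,L3,L4,L5,L6,L7:
+L1 (α=1/3) → [23, 199/3, 71]
+L3 (α=1/7) → [176/7, 565/7, 653/7]
+L4 (α=3/4) → [296/7, 2161/28, 1807/14]
+L5 (α=1/6) → [2285/42, 11309/168, 9091/84]
+L6 (α=1/2) → [11399/84, 28277/336, 26647/168]
+L7 (α=1/2) → [18959/168, 83381/672, 67975/336]
= [113, 124, 202]

query (0,0) [L1,L3,L4,L5,L6,L7] — begin 0,0,0
+L1 (α=2/3) → [134, 94/3, 242/3]
+L3 (α=1/4) → [155, 239/4, 96]
+L4 (α=1/2) → [263/2, 983/8, 181/2]
+L5 (α=1/8) → [2271/16, 8873/64, 1513/16]
+L6 (α=1/2) → [3407/32, 19497/128, 3001/32]
+L7 (α=1/4) → [14413/128, 75515/512, 16587/128]
= [113, 147, 130]

at x=0,y=2 over L1,L3,L4,L5,L6:
after L1 α=1/7: [193/7, 125/7, 219/7]
after L3 α=1/5: [1031/35, 598/35, 2339/35]
after L4 α=0: [1031/35, 598/35, 2339/35]
after L5 α=2/7: [2515/49, 1928/49, 2339/49]
after L6 α=1/3: [5716/147, 10961/147, 2621/49]
→ [39, 75, 53]

(1,0) stack=L1,L3,L4,L5,L6; from [0,0,0]:
L1 α=7/8: [343/4, 791/4, 259/4]
L3 α=3/5: [1483/10, 1097/10, 1447/10]
L4 α=4/7: [10369/70, 7771/70, 7461/70]
L5 α=2/3: [18629/210, 11551/210, 12361/210]
L6 α=3/4: [91079/840, 138811/840, 67801/840]
= [108, 165, 81]

(0,1) stack=L1,L3,L4,L5,L6; from [0,0,0]:
+L1 (α=2/3) → [428/3, 308/3, 500/3]
+L3 (α=1/5) → [2327/15, 1271/15, 418/3]
+L4 (α=1/2) → [2716/15, 1408/15, 569/3]
+L5 (α=3/4) → [2794/15, 5953/60, 2063/12]
+L6 (α=1/2) → [2912/15, 7453/120, 2471/24]
rounded: [194, 62, 103]


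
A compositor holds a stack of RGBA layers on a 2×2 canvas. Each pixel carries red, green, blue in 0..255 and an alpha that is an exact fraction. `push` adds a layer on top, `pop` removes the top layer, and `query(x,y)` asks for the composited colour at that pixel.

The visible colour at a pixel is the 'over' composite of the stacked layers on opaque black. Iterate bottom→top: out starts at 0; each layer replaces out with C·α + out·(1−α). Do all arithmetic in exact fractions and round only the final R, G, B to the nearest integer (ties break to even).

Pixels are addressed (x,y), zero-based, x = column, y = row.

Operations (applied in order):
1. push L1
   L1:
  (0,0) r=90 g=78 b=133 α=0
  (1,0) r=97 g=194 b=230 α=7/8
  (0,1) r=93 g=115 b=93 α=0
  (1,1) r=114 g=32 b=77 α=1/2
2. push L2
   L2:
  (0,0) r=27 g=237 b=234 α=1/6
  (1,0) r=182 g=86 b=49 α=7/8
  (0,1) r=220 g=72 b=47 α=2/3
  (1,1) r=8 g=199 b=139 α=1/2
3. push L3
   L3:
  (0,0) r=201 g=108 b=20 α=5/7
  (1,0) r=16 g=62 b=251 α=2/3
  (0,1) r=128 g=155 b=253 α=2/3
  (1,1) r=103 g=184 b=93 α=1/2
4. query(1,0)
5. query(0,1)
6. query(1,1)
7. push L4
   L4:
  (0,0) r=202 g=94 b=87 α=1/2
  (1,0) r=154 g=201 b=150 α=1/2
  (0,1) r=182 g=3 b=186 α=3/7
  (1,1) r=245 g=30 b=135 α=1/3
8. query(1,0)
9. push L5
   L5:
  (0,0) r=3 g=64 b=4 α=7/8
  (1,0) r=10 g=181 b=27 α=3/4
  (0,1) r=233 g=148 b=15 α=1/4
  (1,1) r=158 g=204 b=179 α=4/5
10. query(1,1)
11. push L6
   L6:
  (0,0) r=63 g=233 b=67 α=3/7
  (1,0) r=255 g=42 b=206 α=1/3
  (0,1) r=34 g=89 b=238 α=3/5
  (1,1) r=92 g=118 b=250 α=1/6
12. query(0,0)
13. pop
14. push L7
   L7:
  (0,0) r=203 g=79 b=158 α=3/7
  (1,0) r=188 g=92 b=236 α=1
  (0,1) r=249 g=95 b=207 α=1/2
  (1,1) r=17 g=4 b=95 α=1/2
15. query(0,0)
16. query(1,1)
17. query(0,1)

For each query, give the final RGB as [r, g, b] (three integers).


(1,0) stack=L1,L2,L3; from [0,0,0]:
+L1 (α=7/8) → [679/8, 679/4, 805/4]
+L2 (α=7/8) → [10871/64, 3087/32, 2177/32]
+L3 (α=2/3) → [12919/192, 7055/96, 18241/96]
= [67, 73, 190]

query (0,1) [L1,L2,L3] — begin 0,0,0
+L1 (α=0) → [0, 0, 0]
+L2 (α=2/3) → [440/3, 48, 94/3]
+L3 (α=2/3) → [1208/9, 358/3, 1612/9]
= [134, 119, 179]

at x=1,y=1 over L1,L2,L3:
+L1 (α=1/2) → [57, 16, 77/2]
+L2 (α=1/2) → [65/2, 215/2, 355/4]
+L3 (α=1/2) → [271/4, 583/4, 727/8]
rounded: [68, 146, 91]

at x=1,y=0 over L1,L2,L3,L4:
+L1 (α=7/8) → [679/8, 679/4, 805/4]
+L2 (α=7/8) → [10871/64, 3087/32, 2177/32]
+L3 (α=2/3) → [12919/192, 7055/96, 18241/96]
+L4 (α=1/2) → [42487/384, 26351/192, 32641/192]
= [111, 137, 170]

at x=1,y=1 over L1,L2,L3,L4,L5:
L1 α=1/2: [57, 16, 77/2]
L2 α=1/2: [65/2, 215/2, 355/4]
L3 α=1/2: [271/4, 583/4, 727/8]
L4 α=1/3: [761/6, 643/6, 1267/12]
L5 α=4/5: [4553/30, 5539/30, 9859/60]
rounded: [152, 185, 164]

at x=0,y=0 over L1,L2,L3,L4,L5,L6:
after L1 α=0: [0, 0, 0]
after L2 α=1/6: [9/2, 79/2, 39]
after L3 α=5/7: [1014/7, 619/7, 178/7]
after L4 α=1/2: [1214/7, 1277/14, 787/14]
after L5 α=7/8: [1361/56, 7549/112, 1179/112]
after L6 α=3/7: [4007/98, 27121/196, 6807/196]
→ [41, 138, 35]

at x=0,y=0 over L1,L2,L3,L4,L5,L7:
after L1 α=0: [0, 0, 0]
after L2 α=1/6: [9/2, 79/2, 39]
after L3 α=5/7: [1014/7, 619/7, 178/7]
after L4 α=1/2: [1214/7, 1277/14, 787/14]
after L5 α=7/8: [1361/56, 7549/112, 1179/112]
after L7 α=3/7: [9887/98, 14185/196, 14451/196]
→ [101, 72, 74]

query (1,1) [L1,L2,L3,L4,L5,L7] — begin 0,0,0
+L1 (α=1/2) → [57, 16, 77/2]
+L2 (α=1/2) → [65/2, 215/2, 355/4]
+L3 (α=1/2) → [271/4, 583/4, 727/8]
+L4 (α=1/3) → [761/6, 643/6, 1267/12]
+L5 (α=4/5) → [4553/30, 5539/30, 9859/60]
+L7 (α=1/2) → [5063/60, 5659/60, 15559/120]
→ [84, 94, 130]

(0,1) stack=L1,L2,L3,L4,L5,L7; from [0,0,0]:
L1 α=0: [0, 0, 0]
L2 α=2/3: [440/3, 48, 94/3]
L3 α=2/3: [1208/9, 358/3, 1612/9]
L4 α=3/7: [9746/63, 1459/21, 11470/63]
L5 α=1/4: [14639/84, 2495/28, 11785/84]
L7 α=1/2: [35555/168, 5155/56, 29173/168]
= [212, 92, 174]


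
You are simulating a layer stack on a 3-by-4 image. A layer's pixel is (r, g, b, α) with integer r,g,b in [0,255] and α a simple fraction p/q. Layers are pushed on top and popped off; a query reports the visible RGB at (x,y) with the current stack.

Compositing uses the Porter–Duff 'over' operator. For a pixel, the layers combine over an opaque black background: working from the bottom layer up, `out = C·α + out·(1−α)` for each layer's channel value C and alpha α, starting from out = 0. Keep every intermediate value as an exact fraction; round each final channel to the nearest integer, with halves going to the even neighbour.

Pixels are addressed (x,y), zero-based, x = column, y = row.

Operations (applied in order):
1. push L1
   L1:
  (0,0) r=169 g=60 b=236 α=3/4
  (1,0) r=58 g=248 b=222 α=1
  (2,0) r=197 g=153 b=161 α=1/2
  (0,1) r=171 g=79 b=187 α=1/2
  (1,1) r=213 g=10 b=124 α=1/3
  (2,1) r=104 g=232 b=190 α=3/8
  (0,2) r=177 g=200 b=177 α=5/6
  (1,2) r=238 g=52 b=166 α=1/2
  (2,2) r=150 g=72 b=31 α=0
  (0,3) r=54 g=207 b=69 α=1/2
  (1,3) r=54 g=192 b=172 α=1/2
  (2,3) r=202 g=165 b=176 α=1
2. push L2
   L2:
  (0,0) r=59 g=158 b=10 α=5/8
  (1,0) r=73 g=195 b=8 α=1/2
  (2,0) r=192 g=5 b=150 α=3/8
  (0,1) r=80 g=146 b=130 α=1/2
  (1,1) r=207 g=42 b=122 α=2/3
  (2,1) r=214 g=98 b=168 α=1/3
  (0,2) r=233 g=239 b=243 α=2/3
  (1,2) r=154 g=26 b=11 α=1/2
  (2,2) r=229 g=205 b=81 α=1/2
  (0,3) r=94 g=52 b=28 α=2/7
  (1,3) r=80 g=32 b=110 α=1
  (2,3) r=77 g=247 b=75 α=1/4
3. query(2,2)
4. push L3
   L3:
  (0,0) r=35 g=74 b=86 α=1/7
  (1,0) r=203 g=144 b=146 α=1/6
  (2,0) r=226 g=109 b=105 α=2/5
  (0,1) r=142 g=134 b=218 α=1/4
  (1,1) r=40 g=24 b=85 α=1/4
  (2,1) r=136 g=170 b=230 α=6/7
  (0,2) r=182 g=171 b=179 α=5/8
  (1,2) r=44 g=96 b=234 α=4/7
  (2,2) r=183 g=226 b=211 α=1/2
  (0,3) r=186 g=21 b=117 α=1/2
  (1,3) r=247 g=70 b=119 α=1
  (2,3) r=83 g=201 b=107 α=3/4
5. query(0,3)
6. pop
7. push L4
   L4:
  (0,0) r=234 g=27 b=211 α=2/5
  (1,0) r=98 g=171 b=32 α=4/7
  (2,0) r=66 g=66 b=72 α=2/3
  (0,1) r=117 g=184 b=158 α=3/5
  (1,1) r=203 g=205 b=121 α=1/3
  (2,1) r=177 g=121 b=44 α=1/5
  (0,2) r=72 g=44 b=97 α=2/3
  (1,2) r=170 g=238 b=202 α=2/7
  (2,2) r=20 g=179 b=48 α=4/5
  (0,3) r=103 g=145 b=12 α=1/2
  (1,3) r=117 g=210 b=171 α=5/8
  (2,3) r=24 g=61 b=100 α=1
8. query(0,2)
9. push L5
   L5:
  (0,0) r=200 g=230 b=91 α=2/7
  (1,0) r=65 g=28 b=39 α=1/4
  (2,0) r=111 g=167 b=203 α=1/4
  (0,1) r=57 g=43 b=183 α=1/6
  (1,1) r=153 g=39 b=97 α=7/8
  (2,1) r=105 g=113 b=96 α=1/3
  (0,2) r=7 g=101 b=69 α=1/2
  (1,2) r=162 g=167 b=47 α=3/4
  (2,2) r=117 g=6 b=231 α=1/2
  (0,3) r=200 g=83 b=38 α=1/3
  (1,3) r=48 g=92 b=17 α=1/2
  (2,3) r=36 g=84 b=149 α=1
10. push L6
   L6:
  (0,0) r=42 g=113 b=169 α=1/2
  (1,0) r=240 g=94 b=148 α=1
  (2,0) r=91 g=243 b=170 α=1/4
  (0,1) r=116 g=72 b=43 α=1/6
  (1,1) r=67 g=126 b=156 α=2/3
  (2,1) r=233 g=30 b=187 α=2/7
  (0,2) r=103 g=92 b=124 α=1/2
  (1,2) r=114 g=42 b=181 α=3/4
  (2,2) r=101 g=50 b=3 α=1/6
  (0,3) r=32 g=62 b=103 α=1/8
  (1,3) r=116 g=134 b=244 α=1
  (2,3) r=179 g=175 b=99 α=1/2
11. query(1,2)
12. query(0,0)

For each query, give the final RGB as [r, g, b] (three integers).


at x=2,y=2 over L1,L2:
L1 α=0: [0, 0, 0]
L2 α=1/2: [229/2, 205/2, 81/2]
= [114, 102, 40]

(0,3) stack=L1,L2,L3; from [0,0,0]:
+L1 (α=1/2) → [27, 207/2, 69/2]
+L2 (α=2/7) → [323/7, 1243/14, 457/14]
+L3 (α=1/2) → [1625/14, 1537/28, 2095/28]
rounded: [116, 55, 75]

(0,2) stack=L1,L2,L4; from [0,0,0]:
+L1 (α=5/6) → [295/2, 500/3, 295/2]
+L2 (α=2/3) → [409/2, 1934/9, 1267/6]
+L4 (α=2/3) → [697/6, 2726/27, 2431/18]
= [116, 101, 135]

at x=1,y=2 over L1,L2,L4,L5,L6:
after L1 α=1/2: [119, 26, 83]
after L2 α=1/2: [273/2, 26, 47]
after L4 α=2/7: [2045/14, 606/7, 639/7]
after L5 α=3/4: [8849/56, 4113/28, 813/14]
after L6 α=3/4: [28001/224, 7641/112, 8415/56]
→ [125, 68, 150]

(0,0) stack=L1,L2,L4,L5,L6; from [0,0,0]:
L1 α=3/4: [507/4, 45, 177]
L2 α=5/8: [2701/32, 925/8, 581/8]
L4 α=2/5: [23079/160, 3207/40, 5119/40]
L5 α=2/7: [35879/224, 6887/56, 6575/56]
L6 α=1/2: [45287/448, 13215/112, 16039/112]
→ [101, 118, 143]


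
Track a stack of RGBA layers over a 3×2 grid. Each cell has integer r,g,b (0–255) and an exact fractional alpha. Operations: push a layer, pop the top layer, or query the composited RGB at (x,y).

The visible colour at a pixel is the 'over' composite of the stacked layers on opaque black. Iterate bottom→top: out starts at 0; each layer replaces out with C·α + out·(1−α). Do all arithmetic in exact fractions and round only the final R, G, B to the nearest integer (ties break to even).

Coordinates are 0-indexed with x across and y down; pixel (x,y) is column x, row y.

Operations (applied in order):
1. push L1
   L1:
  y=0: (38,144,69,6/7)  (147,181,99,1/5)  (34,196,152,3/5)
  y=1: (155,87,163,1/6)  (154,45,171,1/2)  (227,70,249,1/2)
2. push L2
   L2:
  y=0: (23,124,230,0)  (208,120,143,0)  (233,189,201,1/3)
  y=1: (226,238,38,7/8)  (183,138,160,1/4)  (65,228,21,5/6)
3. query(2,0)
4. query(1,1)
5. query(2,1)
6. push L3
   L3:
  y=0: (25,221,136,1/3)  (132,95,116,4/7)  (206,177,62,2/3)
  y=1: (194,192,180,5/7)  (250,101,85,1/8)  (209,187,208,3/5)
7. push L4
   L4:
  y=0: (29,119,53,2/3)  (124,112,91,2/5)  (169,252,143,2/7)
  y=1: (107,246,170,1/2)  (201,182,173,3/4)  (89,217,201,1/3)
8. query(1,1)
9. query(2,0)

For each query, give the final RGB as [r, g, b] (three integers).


query (2,0) [L1,L2] — begin 0,0,0
+L1 (α=3/5) → [102/5, 588/5, 456/5]
+L2 (α=1/3) → [1369/15, 707/5, 639/5]
rounded: [91, 141, 128]

at x=1,y=1 over L1,L2:
after L1 α=1/2: [77, 45/2, 171/2]
after L2 α=1/4: [207/2, 411/8, 833/8]
= [104, 51, 104]

query (2,1) [L1,L2] — begin 0,0,0
after L1 α=1/2: [227/2, 35, 249/2]
after L2 α=5/6: [877/12, 1175/6, 153/4]
= [73, 196, 38]

query (1,1) [L1,L2,L3,L4] — begin 0,0,0
L1 α=1/2: [77, 45/2, 171/2]
L2 α=1/4: [207/2, 411/8, 833/8]
L3 α=1/8: [1949/16, 3685/64, 6511/64]
L4 α=3/4: [11597/64, 38629/256, 39727/256]
= [181, 151, 155]

(2,0) stack=L1,L2,L3,L4; from [0,0,0]:
after L1 α=3/5: [102/5, 588/5, 456/5]
after L2 α=1/3: [1369/15, 707/5, 639/5]
after L3 α=2/3: [7549/45, 2477/15, 1259/15]
after L4 α=2/7: [1513/9, 3989/21, 2117/21]
= [168, 190, 101]


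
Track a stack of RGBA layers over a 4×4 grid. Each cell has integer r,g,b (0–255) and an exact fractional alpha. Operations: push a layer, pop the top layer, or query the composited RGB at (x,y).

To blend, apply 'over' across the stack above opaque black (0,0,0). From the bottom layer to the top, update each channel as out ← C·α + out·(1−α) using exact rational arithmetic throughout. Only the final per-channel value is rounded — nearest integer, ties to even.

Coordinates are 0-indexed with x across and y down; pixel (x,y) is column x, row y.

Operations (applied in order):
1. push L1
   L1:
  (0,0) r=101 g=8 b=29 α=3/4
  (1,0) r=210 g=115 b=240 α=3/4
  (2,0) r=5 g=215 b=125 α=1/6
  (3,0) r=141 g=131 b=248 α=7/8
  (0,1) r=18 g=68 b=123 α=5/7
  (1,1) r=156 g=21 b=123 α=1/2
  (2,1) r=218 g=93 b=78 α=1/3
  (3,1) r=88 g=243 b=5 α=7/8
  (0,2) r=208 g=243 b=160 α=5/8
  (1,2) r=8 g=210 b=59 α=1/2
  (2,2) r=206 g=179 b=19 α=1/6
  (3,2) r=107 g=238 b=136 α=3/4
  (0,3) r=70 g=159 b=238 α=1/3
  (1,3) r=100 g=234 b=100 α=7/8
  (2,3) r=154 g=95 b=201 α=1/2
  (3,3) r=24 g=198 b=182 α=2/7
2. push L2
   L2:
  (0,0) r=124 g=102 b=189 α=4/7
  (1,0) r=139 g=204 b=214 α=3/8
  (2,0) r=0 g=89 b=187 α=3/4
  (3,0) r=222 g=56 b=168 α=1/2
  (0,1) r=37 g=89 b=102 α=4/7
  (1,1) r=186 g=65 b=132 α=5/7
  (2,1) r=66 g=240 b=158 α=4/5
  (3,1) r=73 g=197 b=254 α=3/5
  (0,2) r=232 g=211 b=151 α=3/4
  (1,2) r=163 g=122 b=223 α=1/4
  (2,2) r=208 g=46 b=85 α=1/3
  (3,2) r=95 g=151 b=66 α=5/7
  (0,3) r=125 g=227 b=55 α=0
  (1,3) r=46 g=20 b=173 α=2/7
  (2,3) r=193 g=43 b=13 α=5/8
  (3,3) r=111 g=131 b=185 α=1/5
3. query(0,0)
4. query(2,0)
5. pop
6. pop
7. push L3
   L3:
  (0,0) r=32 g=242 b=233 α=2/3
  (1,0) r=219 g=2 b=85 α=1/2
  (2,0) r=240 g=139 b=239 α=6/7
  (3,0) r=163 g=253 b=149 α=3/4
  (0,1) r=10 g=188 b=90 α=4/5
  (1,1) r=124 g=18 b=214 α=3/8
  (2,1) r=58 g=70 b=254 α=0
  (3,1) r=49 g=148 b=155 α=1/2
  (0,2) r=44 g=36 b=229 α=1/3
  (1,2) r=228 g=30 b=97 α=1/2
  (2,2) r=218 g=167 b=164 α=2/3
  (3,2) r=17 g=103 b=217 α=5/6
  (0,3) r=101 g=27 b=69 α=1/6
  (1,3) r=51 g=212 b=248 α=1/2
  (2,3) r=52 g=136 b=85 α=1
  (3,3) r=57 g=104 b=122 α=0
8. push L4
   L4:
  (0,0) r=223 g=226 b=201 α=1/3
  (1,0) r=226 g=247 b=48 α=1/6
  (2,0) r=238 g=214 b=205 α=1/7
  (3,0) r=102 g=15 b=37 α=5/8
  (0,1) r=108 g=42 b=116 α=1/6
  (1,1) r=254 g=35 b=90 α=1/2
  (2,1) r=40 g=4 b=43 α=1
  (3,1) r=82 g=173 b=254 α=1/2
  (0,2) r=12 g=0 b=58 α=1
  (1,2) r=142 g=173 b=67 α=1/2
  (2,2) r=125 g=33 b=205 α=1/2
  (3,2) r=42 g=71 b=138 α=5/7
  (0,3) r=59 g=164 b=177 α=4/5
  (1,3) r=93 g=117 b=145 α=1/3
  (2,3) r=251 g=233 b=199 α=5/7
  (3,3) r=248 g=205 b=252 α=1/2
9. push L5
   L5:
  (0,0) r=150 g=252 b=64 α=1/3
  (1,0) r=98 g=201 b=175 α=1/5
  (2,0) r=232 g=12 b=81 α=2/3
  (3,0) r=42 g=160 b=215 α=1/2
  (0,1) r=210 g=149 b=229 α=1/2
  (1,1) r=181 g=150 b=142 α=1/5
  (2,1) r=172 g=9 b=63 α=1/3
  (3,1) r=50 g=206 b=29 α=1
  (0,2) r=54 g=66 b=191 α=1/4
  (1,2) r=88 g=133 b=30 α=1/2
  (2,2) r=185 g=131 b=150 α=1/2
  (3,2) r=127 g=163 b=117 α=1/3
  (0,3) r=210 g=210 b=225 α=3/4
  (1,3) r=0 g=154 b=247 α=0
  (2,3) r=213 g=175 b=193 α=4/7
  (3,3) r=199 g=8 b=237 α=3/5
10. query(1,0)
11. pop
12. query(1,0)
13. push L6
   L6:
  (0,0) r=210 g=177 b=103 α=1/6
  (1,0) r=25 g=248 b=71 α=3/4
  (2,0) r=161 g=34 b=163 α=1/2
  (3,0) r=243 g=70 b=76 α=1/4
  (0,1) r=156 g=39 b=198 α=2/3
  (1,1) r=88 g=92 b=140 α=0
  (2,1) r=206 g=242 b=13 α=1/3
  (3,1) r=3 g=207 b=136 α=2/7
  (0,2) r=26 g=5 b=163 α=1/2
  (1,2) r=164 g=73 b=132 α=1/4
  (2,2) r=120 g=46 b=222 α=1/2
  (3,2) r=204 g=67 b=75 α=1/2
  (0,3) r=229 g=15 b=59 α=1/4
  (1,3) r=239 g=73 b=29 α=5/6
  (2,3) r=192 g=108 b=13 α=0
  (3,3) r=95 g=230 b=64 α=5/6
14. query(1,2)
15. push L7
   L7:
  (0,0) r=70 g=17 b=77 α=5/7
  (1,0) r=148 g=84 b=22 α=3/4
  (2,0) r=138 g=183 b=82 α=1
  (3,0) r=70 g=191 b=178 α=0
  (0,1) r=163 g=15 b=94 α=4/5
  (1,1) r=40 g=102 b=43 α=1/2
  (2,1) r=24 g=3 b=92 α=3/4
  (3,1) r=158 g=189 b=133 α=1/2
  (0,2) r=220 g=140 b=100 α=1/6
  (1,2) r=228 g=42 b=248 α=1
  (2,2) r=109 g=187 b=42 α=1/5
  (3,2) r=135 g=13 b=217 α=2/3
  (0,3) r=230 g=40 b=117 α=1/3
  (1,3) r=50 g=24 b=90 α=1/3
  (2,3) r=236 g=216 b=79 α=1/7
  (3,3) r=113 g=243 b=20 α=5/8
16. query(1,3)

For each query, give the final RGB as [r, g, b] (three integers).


(0,0) stack=L1,L2; from [0,0,0]:
L1 α=3/4: [303/4, 6, 87/4]
L2 α=4/7: [2893/28, 426/7, 3285/28]
→ [103, 61, 117]

at x=2,y=0 over L1,L2:
+L1 (α=1/6) → [5/6, 215/6, 125/6]
+L2 (α=3/4) → [5/24, 1817/24, 3491/24]
rounded: [0, 76, 145]

query (1,0) [L3,L4,L5] — begin 0,0,0
+L3 (α=1/2) → [219/2, 1, 85/2]
+L4 (α=1/6) → [1547/12, 42, 521/12]
+L5 (α=1/5) → [1841/15, 369/5, 1046/15]
→ [123, 74, 70]

(1,0) stack=L3,L4; from [0,0,0]:
L3 α=1/2: [219/2, 1, 85/2]
L4 α=1/6: [1547/12, 42, 521/12]
→ [129, 42, 43]

at x=1,y=2 over L3,L4,L6:
after L3 α=1/2: [114, 15, 97/2]
after L4 α=1/2: [128, 94, 231/4]
after L6 α=1/4: [137, 355/4, 1221/16]
rounded: [137, 89, 76]

at x=1,y=3 over L3,L4,L6,L7:
+L3 (α=1/2) → [51/2, 106, 124]
+L4 (α=1/3) → [48, 329/3, 131]
+L6 (α=5/6) → [1243/6, 712/9, 46]
+L7 (α=1/3) → [1393/9, 1640/27, 182/3]
→ [155, 61, 61]


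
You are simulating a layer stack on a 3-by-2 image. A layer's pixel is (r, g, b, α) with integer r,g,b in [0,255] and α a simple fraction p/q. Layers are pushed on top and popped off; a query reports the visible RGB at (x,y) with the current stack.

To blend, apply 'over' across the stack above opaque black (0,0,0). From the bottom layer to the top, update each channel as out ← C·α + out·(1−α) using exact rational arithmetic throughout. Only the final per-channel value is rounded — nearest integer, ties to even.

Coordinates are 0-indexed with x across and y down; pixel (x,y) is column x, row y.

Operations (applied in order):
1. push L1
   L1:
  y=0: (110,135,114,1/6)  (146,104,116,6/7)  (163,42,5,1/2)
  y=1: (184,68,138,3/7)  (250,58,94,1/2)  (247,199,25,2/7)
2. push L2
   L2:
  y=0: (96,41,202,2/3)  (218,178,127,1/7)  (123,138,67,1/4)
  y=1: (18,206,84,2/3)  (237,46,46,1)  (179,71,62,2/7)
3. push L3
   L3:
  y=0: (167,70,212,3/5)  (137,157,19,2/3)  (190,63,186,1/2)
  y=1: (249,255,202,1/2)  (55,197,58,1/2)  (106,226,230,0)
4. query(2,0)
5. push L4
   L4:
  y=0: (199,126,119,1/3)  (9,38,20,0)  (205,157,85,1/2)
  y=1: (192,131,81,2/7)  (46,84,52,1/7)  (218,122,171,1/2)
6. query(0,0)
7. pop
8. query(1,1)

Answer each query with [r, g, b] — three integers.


at x=2,y=0 over L1,L2,L3:
after L1 α=1/2: [163/2, 21, 5/2]
after L2 α=1/4: [735/8, 201/4, 149/8]
after L3 α=1/2: [2255/16, 453/8, 1637/16]
= [141, 57, 102]

at x=0,y=0 over L1,L2,L3,L4:
after L1 α=1/6: [55/3, 45/2, 19]
after L2 α=2/3: [631/9, 209/6, 141]
after L3 α=3/5: [5771/45, 839/15, 918/5]
after L4 α=1/3: [20497/135, 3568/45, 2431/15]
→ [152, 79, 162]

query (1,1) [L1,L2,L3] — begin 0,0,0
L1 α=1/2: [125, 29, 47]
L2 α=1: [237, 46, 46]
L3 α=1/2: [146, 243/2, 52]
→ [146, 122, 52]


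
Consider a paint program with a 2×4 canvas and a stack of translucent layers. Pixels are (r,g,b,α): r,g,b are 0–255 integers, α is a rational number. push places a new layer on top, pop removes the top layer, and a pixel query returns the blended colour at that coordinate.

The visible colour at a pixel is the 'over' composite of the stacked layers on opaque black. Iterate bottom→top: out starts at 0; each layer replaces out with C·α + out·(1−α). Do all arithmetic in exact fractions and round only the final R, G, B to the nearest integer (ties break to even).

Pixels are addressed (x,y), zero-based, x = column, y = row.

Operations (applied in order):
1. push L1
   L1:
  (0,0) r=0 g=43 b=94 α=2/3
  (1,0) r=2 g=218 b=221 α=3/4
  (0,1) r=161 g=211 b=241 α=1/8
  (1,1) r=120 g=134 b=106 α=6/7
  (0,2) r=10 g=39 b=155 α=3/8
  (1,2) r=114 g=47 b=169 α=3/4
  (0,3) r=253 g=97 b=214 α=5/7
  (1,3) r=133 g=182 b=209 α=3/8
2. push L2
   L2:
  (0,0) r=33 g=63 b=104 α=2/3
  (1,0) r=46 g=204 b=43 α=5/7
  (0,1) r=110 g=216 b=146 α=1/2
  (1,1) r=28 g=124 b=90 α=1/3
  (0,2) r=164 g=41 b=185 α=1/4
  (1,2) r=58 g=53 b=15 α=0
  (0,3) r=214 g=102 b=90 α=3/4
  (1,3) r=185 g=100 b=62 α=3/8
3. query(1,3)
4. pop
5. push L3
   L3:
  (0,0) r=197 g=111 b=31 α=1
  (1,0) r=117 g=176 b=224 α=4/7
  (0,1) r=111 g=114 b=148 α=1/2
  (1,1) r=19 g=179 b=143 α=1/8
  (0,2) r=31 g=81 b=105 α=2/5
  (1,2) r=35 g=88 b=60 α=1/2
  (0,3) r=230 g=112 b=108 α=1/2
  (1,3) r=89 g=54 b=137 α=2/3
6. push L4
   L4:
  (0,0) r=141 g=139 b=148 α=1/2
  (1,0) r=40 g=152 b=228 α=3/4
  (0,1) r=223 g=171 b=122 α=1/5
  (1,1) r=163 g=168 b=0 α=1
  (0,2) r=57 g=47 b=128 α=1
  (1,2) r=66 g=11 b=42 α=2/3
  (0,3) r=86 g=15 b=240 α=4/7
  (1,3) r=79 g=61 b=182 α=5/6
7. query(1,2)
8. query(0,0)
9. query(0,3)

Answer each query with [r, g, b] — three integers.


query (1,3) [L1,L2] — begin 0,0,0
+L1 (α=3/8) → [399/8, 273/4, 627/8]
+L2 (α=3/8) → [6435/64, 2565/32, 4623/64]
rounded: [101, 80, 72]

at x=1,y=2 over L1,L3,L4:
L1 α=3/4: [171/2, 141/4, 507/4]
L3 α=1/2: [241/4, 493/8, 747/8]
L4 α=2/3: [769/12, 223/8, 473/8]
rounded: [64, 28, 59]

(0,0) stack=L1,L3,L4; from [0,0,0]:
L1 α=2/3: [0, 86/3, 188/3]
L3 α=1: [197, 111, 31]
L4 α=1/2: [169, 125, 179/2]
= [169, 125, 90]

at x=0,y=3 over L1,L3,L4:
+L1 (α=5/7) → [1265/7, 485/7, 1070/7]
+L3 (α=1/2) → [2875/14, 1269/14, 913/7]
+L4 (α=4/7) → [13441/98, 4647/98, 9459/49]
= [137, 47, 193]


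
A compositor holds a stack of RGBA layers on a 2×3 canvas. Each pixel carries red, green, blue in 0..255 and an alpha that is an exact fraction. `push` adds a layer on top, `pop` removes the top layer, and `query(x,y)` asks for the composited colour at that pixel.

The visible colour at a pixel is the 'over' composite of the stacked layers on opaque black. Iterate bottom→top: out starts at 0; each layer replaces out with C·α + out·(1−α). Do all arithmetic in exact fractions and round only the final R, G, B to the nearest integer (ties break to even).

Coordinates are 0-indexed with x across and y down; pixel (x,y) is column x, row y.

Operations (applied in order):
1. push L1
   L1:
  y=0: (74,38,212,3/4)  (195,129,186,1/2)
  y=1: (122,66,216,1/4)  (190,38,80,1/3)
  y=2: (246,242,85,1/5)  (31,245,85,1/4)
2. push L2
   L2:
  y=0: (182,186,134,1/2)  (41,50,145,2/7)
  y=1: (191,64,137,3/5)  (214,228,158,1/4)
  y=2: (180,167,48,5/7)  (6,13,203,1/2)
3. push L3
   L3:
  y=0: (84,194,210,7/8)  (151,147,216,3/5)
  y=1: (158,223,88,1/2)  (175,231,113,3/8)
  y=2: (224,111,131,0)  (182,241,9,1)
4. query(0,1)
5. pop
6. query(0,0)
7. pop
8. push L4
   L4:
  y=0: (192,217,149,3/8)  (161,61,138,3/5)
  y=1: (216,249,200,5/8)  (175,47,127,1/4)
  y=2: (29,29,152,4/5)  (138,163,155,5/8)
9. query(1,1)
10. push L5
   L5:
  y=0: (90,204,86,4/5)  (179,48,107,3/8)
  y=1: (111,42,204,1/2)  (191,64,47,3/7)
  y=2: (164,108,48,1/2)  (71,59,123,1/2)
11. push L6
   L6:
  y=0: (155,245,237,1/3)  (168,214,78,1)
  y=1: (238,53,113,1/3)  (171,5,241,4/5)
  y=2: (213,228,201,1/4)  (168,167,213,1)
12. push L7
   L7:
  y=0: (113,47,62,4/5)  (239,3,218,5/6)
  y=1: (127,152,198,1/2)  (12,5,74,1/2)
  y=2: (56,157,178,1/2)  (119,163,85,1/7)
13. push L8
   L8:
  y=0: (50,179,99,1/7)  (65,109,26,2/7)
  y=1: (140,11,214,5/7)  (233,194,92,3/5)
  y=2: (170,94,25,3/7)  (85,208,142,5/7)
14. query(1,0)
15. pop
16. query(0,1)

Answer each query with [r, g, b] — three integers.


(0,1) stack=L1,L2,L3; from [0,0,0]:
L1 α=1/4: [61/2, 33/2, 54]
L2 α=3/5: [634/5, 45, 519/5]
L3 α=1/2: [712/5, 134, 959/10]
rounded: [142, 134, 96]

at x=0,y=0 over L1,L2:
+L1 (α=3/4) → [111/2, 57/2, 159]
+L2 (α=1/2) → [475/4, 429/4, 293/2]
rounded: [119, 107, 146]

query (1,1) [L1,L4] — begin 0,0,0
L1 α=1/3: [190/3, 38/3, 80/3]
L4 α=1/4: [365/4, 85/4, 207/4]
= [91, 21, 52]

query (1,0) [L1,L4,L5,L6,L7,L8] — begin 0,0,0
after L1 α=1/2: [195/2, 129/2, 93]
after L4 α=3/5: [678/5, 312/5, 120]
after L5 α=3/8: [1215/8, 57, 921/8]
after L6 α=1: [168, 214, 78]
after L7 α=5/6: [1363/6, 229/6, 584/3]
after L8 α=2/7: [1085/6, 2453/42, 3076/21]
rounded: [181, 58, 146]

(0,1) stack=L1,L4,L5,L6,L7; from [0,0,0]:
+L1 (α=1/4) → [61/2, 33/2, 54]
+L4 (α=5/8) → [2343/16, 2589/16, 581/4]
+L5 (α=1/2) → [4119/32, 3261/32, 1397/8]
+L6 (α=1/3) → [7927/48, 4109/48, 1849/12]
+L7 (α=1/2) → [14023/96, 11405/96, 4225/24]
rounded: [146, 119, 176]


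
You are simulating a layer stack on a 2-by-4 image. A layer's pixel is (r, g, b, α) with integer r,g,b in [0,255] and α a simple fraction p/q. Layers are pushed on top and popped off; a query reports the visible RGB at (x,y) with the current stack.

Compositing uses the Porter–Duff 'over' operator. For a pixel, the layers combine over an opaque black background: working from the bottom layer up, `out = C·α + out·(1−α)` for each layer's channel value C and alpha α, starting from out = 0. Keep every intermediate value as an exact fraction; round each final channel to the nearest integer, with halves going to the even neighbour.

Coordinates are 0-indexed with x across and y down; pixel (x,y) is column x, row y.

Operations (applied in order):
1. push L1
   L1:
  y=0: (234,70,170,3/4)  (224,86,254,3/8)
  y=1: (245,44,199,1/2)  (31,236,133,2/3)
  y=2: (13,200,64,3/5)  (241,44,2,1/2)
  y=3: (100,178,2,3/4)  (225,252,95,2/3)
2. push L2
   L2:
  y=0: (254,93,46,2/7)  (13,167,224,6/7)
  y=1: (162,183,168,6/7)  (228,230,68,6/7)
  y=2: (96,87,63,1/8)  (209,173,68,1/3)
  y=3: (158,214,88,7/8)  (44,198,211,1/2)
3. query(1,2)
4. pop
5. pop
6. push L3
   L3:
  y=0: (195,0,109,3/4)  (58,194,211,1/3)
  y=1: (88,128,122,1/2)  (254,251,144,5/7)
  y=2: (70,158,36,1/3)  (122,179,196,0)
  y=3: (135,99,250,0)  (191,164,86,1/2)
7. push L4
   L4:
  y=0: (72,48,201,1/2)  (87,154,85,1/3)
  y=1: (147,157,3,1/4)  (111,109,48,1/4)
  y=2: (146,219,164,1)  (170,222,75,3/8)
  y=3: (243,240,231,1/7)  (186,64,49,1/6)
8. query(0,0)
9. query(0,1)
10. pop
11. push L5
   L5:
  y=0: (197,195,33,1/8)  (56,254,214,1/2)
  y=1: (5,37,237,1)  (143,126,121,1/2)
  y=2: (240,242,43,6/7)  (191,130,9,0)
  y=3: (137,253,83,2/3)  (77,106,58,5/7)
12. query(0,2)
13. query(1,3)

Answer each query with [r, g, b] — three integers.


at x=1,y=2 over L1,L2:
after L1 α=1/2: [241/2, 22, 1]
after L2 α=1/3: [150, 217/3, 70/3]
= [150, 72, 23]

query (0,0) [L3,L4] — begin 0,0,0
after L3 α=3/4: [585/4, 0, 327/4]
after L4 α=1/2: [873/8, 24, 1131/8]
= [109, 24, 141]

query (0,1) [L3,L4] — begin 0,0,0
+L3 (α=1/2) → [44, 64, 61]
+L4 (α=1/4) → [279/4, 349/4, 93/2]
rounded: [70, 87, 46]

at x=0,y=2 over L3,L5:
+L3 (α=1/3) → [70/3, 158/3, 12]
+L5 (α=6/7) → [4390/21, 4514/21, 270/7]
rounded: [209, 215, 39]

query (1,3) [L3,L5] — begin 0,0,0
after L3 α=1/2: [191/2, 82, 43]
after L5 α=5/7: [576/7, 694/7, 376/7]
→ [82, 99, 54]
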